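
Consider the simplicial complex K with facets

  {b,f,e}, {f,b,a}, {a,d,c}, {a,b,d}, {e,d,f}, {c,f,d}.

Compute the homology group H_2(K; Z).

H_2 ≅ 0.

Take the total order a < b < c < d < e < f on the vertex set. Then K (dimension 2) consists of the simplices:

  0-simplices (6): a, b, c, d, e, f
  1-simplices (12): ab, ac, ad, af, bd, be, bf, cd, cf, de, df, ef
  2-simplices (6): abd, abf, acd, bef, cdf, def

Hence C_0 ≅ Z^6, C_1 ≅ Z^12, C_2 ≅ Z^6.

Boundary ∂_1: C_1 → C_0 is given by ∂[p,q] = [q] − [p]. For instance
  ∂cd = d − c.
The resulting 6×12 matrix has rank 5, and its Smith normal form has invariant factors (1,1,1,1,1).

∂_2: C_2 → C_1 acts by ∂[p,q,r] = [q,r] − [p,r] + [p,q]. For instance
  ∂abd = bd − ad + ab,
  ∂def = ef − df + de.
This gives a 12×6 integer matrix of rank 6; reducing to Smith normal form yields diagonal entries (1,1,1,1,1,1).

Computing H_k = (kernel of ∂_k) / (image of ∂_{k+1}):

  H_2: rank ker ∂_2 − rank ∂_3 = (6 − 6) − 0 = 0, and there is no ∂_3, so H_2 = 0.

(K is a triangulation of the cylinder S^1 x I.)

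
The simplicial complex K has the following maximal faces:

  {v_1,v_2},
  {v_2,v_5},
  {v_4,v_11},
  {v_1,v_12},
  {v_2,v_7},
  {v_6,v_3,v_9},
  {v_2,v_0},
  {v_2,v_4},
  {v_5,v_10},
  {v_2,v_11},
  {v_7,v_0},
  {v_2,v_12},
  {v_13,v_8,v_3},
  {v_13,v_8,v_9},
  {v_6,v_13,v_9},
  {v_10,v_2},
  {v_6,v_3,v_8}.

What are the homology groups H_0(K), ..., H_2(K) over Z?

Fix the vertex order v_0 < v_1 < v_2 < v_3 < v_4 < v_5 < v_6 < v_7 < v_8 < v_9 < v_10 < v_11 < v_12 < v_13 and write every simplex with vertices in increasing order. Then dim K = 2 and the simplices of K are:

  0-simplices (14): [v_0], [v_1], [v_2], [v_3], [v_4], [v_5], [v_6], [v_7], [v_8], [v_9], [v_10], [v_11], [v_12], [v_13]
  1-simplices (22): (22 of them)
  2-simplices (5): [v_3,v_6,v_8], [v_3,v_6,v_9], [v_3,v_8,v_13], [v_6,v_9,v_13], [v_8,v_9,v_13]

Hence C_0 ≅ Z^14, C_1 ≅ Z^22, C_2 ≅ Z^5.

Boundary ∂_1: C_1 → C_0 maps an edge to its endpoints' difference, ∂[p,q] = q − p.
This gives a 14×22 integer matrix of rank 12; reducing to Smith normal form yields diagonal entries (1,1,1,1,1,1,1,1,1,1,1,1).

∂_2: C_2 → C_1 acts by ∂[p,q,r] = [q,r] − [p,r] + [p,q]. For instance
  ∂[v_6,v_9,v_13] = [v_9,v_13] − [v_6,v_13] + [v_6,v_9],
  ∂[v_3,v_6,v_9] = [v_6,v_9] − [v_3,v_9] + [v_3,v_6].
The resulting 22×5 matrix has rank 5, and its Smith normal form has invariant factors (1,1,1,1,1).

Reading off H_k = ker ∂_k / im ∂_{k+1}:

  H_0: rank C_0 − rank ∂_1 = 14 − 12 = 2, and the invariant factors of ∂_1 are all 1, so H_0 ≅ Z^2.
  H_1: rank ker ∂_1 − rank ∂_2 = (22 − 12) − 5 = 5, and the invariant factors of ∂_2 are all 1, so H_1 ≅ Z^5.
  H_2: rank ker ∂_2 − rank ∂_3 = (5 − 5) − 0 = 0, and there is no ∂_3, so H_2 ≅ 0.

(K is a triangulation of the disjoint union of the Möbius band and a wedge of 4 circles.)

H_0 = Z^2,  H_1 = Z^5,  H_2 = 0.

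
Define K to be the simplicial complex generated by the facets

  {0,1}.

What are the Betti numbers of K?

b_0 = 1, b_1 = 0.

Fix the vertex order 0 < 1 and write every simplex with vertices in increasing order. Then dim K = 1 and the simplices of K are:

  0-simplices (2): [0], [1]
  1-simplices (1): [0,1]

giving chain groups C_0 ≅ Z^2, C_1 ≅ Z^1.

The boundary map ∂_1: C_1 → C_0 is given by ∂[p,q] = [q] − [p]. For instance
  ∂[0,1] = [1] − [0].
The resulting 2×1 matrix has rank 1, and its Smith normal form has invariant factors (1).

Now H_k = ker ∂_k / im ∂_{k+1}, so:

  H_0: rank C_0 − rank ∂_1 = 2 − 1 = 1, and the invariant factors of ∂_1 are all 1, so H_0 = Z.
  H_1: rank ker ∂_1 − rank ∂_2 = (1 − 1) − 0 = 0, and there is no ∂_2, so H_1 = 0.

As a check, the Euler characteristic is 2 − 1 = 1, which agrees with 1 − 0 = 1.

Hence the Betti numbers are b_0 = 1, b_1 = 0.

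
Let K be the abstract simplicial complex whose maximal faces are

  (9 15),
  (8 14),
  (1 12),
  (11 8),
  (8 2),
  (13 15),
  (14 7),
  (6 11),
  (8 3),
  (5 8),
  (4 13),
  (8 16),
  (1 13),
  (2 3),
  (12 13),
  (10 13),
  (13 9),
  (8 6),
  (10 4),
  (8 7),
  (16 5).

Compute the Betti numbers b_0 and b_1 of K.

b_0 = 2, b_1 = 7.

We work with the vertex ordering 1 < 2 < 3 < 4 < 5 < 6 < 7 < 8 < 9 < 10 < 11 < 12 < 13 < 14 < 15 < 16. The simplices of K, each written with vertices in increasing order, are:

  0-simplices (16): [1], [2], [3], [4], [5], [6], [7], [8], [9], [10], [11], [12], [13], [14], [15], [16]
  1-simplices (21): (21 of them)

giving chain groups C_0 ≅ Z^16, C_1 ≅ Z^21.

Boundary ∂_1: C_1 → C_0 is given by ∂[p,q] = [q] − [p]. For instance
  ∂[8,11] = [11] − [8].
This gives a 16×21 integer matrix of rank 14; reducing to Smith normal form yields diagonal entries (1,1,1,1,1,1,1,1,1,1,1,1,1,1).

Computing H_k = (kernel of ∂_k) / (image of ∂_{k+1}):

  H_0: rank C_0 − rank ∂_1 = 16 − 14 = 2, and the invariant factors of ∂_1 are all 1, so H_0 ≅ Z^2.
  H_1: rank ker ∂_1 − rank ∂_2 = (21 − 14) − 0 = 7, and there is no ∂_2, so H_1 ≅ Z^7.

As a check, the Euler characteristic is 16 − 21 = -5, which agrees with 2 − 7 = -5.

Hence the Betti numbers are b_0 = 2, b_1 = 7.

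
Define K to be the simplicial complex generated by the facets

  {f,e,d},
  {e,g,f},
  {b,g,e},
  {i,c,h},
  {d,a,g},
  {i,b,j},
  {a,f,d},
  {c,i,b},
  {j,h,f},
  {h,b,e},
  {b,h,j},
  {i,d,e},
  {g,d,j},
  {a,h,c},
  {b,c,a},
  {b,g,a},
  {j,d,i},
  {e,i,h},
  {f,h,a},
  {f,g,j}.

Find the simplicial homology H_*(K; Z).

K has 10 vertices, 30 edges, 20 triangles.
rank ∂_0 = 0, rank ∂_1 = 9 ⇒ b_0 = 10 − 0 − 9 = 1; all invariant factors of ∂_1 are 1 so no torsion. So H_0 ≅ Z.
rank ∂_1 = 9, rank ∂_2 = 20 ⇒ b_1 = 30 − 9 − 20 = 1; ∂_2 has invariant factor(s) [2] giving torsion. So H_1 ≅ Z ⊕ Z_2.
rank ∂_2 = 20, rank ∂_3 = 0 ⇒ b_2 = 20 − 20 − 0 = 0. So H_2 ≅ 0.

H_0 = Z,  H_1 = Z ⊕ Z_2,  H_2 = 0.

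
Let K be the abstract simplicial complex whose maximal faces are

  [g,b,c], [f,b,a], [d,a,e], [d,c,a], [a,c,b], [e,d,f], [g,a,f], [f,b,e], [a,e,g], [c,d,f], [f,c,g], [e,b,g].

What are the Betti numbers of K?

We work with the vertex ordering a < b < c < d < e < f < g. The simplices of K, each written with vertices in increasing order, are:

  0-simplices (7): a, b, c, d, e, f, g
  1-simplices (18): ab, ac, ad, ae, af, ag, bc, be, bf, bg, cd, cf, cg, de, df, ef, eg, fg
  2-simplices (12): abc, abf, acd, ade, aeg, afg, bcg, bef, beg, cdf, cfg, def

so the chain groups are C_0 ≅ Z^7, C_1 ≅ Z^18, C_2 ≅ Z^12.

∂_1: C_1 → C_0 maps an edge to its endpoints' difference, ∂[p,q] = q − p. For instance
  ∂eg = g − e.
As a 7×18 matrix over Z this has rank 6, with invariant factors (1,1,1,1,1,1).

The boundary map ∂_2: C_2 → C_1 sends each 2-simplex [p,q,r] to [q,r] − [p,r] + [p,q]. For instance
  ∂ade = de − ae + ad,
  ∂abf = bf − af + ab.
The 18×12 boundary matrix has rank 12 and Smith normal form diag(1,1,1,1,1,1,1,1,1,1,1,2).

Now H_k = ker ∂_k / im ∂_{k+1}, so:

  H_0: rank C_0 − rank ∂_1 = 7 − 6 = 1, and the invariant factors of ∂_1 are all 1, so H_0 ≅ Z.
  H_1: rank ker ∂_1 − rank ∂_2 = (18 − 6) − 12 = 0, and ∂_2 has invariant factor 2 > 1, so H_1 ≅ Z/2.
  H_2: rank ker ∂_2 − rank ∂_3 = (12 − 12) − 0 = 0, and there is no ∂_3, so H_2 ≅ 0.

As a check, the Euler characteristic is 7 − 18 + 12 = 1, which agrees with 1 − 0 + 0 = 1.

Hence the Betti numbers are b_0 = 1, b_1 = 0, b_2 = 0.

b_0 = 1, b_1 = 0, b_2 = 0.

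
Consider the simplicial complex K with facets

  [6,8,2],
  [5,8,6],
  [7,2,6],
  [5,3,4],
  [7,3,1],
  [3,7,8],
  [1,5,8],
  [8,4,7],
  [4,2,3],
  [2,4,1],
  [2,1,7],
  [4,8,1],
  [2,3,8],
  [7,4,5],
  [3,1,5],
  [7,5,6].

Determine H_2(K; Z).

K has 8 vertices, 24 edges, 16 triangles.
rank ∂_2 = 15, rank ∂_3 = 0 ⇒ b_2 = 16 − 15 − 0 = 1. So H_2 ≅ Z.

H_2 ≅ Z.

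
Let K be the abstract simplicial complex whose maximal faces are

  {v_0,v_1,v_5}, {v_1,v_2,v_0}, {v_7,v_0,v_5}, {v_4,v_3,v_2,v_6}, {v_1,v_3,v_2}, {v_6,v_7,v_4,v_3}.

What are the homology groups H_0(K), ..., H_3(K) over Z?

Fix the vertex order v_0 < v_1 < v_2 < v_3 < v_4 < v_5 < v_6 < v_7 and write every simplex with vertices in increasing order. Then dim K = 3 and the simplices of K are:

  0-simplices (8): [v_0], [v_1], [v_2], [v_3], [v_4], [v_5], [v_6], [v_7]
  1-simplices (17): (17 of them)
  2-simplices (11): (11 of them)
  3-simplices (2): [v_2,v_3,v_4,v_6], [v_3,v_4,v_6,v_7]

so the chain groups are C_0 ≅ Z^8, C_1 ≅ Z^17, C_2 ≅ Z^11, C_3 ≅ Z^2.

Boundary ∂_1: C_1 → C_0 is given by ∂[p,q] = [q] − [p]. For instance
  ∂[v_4,v_6] = [v_6] − [v_4].
The resulting 8×17 matrix has rank 7, and its Smith normal form has invariant factors (1,1,1,1,1,1,1).

The boundary map ∂_2: C_2 → C_1 acts by ∂[p,q,r] = [q,r] − [p,r] + [p,q]. For instance
  ∂[v_3,v_6,v_7] = [v_6,v_7] − [v_3,v_7] + [v_3,v_6],
  ∂[v_3,v_4,v_7] = [v_4,v_7] − [v_3,v_7] + [v_3,v_4].
This gives a 17×11 integer matrix of rank 9; reducing to Smith normal form yields diagonal entries (1,1,1,1,1,1,1,1,1).

Boundary ∂_3: C_3 → C_2 sends each 3-simplex σ to the alternating sum Σ_i (−1)^i (σ with its i-th vertex removed). For instance
  ∂[v_3,v_4,v_6,v_7] = [v_4,v_6,v_7] − [v_3,v_6,v_7] + [v_3,v_4,v_7] − [v_3,v_4,v_6],
  ∂[v_2,v_3,v_4,v_6] = [v_3,v_4,v_6] − [v_2,v_4,v_6] + [v_2,v_3,v_6] − [v_2,v_3,v_4].
As a 11×2 matrix over Z this has rank 2, with invariant factors (1,1).

From H_k ≅ ker(∂_k) / im(∂_{k+1}) we obtain:

  H_0: rank C_0 − rank ∂_1 = 8 − 7 = 1, and the invariant factors of ∂_1 are all 1, so H_0 = Z.
  H_1: rank ker ∂_1 − rank ∂_2 = (17 − 7) − 9 = 1, and the invariant factors of ∂_2 are all 1, so H_1 = Z.
  H_2: rank ker ∂_2 − rank ∂_3 = (11 − 9) − 2 = 0, and the invariant factors of ∂_3 are all 1, so H_2 = 0.
  H_3: rank ker ∂_3 − rank ∂_4 = (2 − 2) − 0 = 0, and there is no ∂_4, so H_3 = 0.

H_0 ≅ Z,  H_1 ≅ Z,  H_2 = 0,  H_3 = 0.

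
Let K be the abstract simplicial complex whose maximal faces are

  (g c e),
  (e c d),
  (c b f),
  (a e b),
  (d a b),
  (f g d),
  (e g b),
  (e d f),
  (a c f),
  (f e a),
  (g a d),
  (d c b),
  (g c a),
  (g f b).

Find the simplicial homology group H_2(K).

H_2 ≅ Z.

Order the vertices as a < b < c < d < e < f < g. Listing each simplex with vertices in this order, K has dimension 2 with simplices:

  0-simplices (7): a, b, c, d, e, f, g
  1-simplices (21): ab, ac, ad, ae, af, ag, bc, bd, be, bf, bg, cd, ce, cf, cg, de, df, dg, ef, eg, fg
  2-simplices (14): abd, abe, acf, acg, adg, aef, bcd, bcf, beg, bfg, cde, ceg, def, dfg

giving chain groups C_0 ≅ Z^7, C_1 ≅ Z^21, C_2 ≅ Z^14.

The boundary map ∂_1: C_1 → C_0 is given by ∂[p,q] = [q] − [p].
This gives a 7×21 integer matrix of rank 6; reducing to Smith normal form yields diagonal entries (1,1,1,1,1,1).

∂_2: C_2 → C_1 sends each 2-simplex [p,q,r] to [q,r] − [p,r] + [p,q]. For instance
  ∂acg = cg − ag + ac,
  ∂bfg = fg − bg + bf.
This gives a 21×14 integer matrix of rank 13; reducing to Smith normal form yields diagonal entries (1,1,1,1,1,1,1,1,1,1,1,1,1).

Now H_k = ker ∂_k / im ∂_{k+1}, so:

  H_2: rank ker ∂_2 − rank ∂_3 = (14 − 13) − 0 = 1, and there is no ∂_3, so H_2 = Z.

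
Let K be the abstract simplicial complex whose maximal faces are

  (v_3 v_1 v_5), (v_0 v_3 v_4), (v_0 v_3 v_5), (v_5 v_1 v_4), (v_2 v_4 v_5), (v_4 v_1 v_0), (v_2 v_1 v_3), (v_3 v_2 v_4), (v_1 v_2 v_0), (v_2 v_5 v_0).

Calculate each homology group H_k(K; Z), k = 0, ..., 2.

Take the total order v_0 < v_1 < v_2 < v_3 < v_4 < v_5 on the vertex set. Then K (dimension 2) consists of the simplices:

  0-simplices (6): [v_0], [v_1], [v_2], [v_3], [v_4], [v_5]
  1-simplices (15): (15 of them)
  2-simplices (10): [v_0,v_1,v_2], [v_0,v_1,v_4], [v_0,v_2,v_5], [v_0,v_3,v_4], [v_0,v_3,v_5], [v_1,v_2,v_3], [v_1,v_3,v_5], [v_1,v_4,v_5], [v_2,v_3,v_4], [v_2,v_4,v_5]

giving chain groups C_0 ≅ Z^6, C_1 ≅ Z^15, C_2 ≅ Z^10.

Boundary ∂_1: C_1 → C_0 sends each edge [p,q] (with p < q) to q − p. For instance
  ∂[v_1,v_4] = [v_4] − [v_1].
The 6×15 boundary matrix has rank 5 and Smith normal form diag(1,1,1,1,1).

The boundary map ∂_2: C_2 → C_1 sends each 2-simplex [p,q,r] to [q,r] − [p,r] + [p,q]. For instance
  ∂[v_0,v_3,v_5] = [v_3,v_5] − [v_0,v_5] + [v_0,v_3],
  ∂[v_1,v_2,v_3] = [v_2,v_3] − [v_1,v_3] + [v_1,v_2].
As a 15×10 matrix over Z this has rank 10, with invariant factors (1,1,1,1,1,1,1,1,1,2).

From H_k ≅ ker(∂_k) / im(∂_{k+1}) we obtain:

  H_0: rank C_0 − rank ∂_1 = 6 − 5 = 1, and the invariant factors of ∂_1 are all 1, so H_0 = Z.
  H_1: rank ker ∂_1 − rank ∂_2 = (15 − 5) − 10 = 0, and ∂_2 has invariant factor 2 > 1, so H_1 = Z/2.
  H_2: rank ker ∂_2 − rank ∂_3 = (10 − 10) − 0 = 0, and there is no ∂_3, so H_2 = 0.

As a check, the Euler characteristic is 6 − 15 + 10 = 1, which agrees with 1 − 0 + 0 = 1.
(K is a triangulation of the real projective plane RP^2.)

H_0 = Z,  H_1 = Z/2,  H_2 = 0.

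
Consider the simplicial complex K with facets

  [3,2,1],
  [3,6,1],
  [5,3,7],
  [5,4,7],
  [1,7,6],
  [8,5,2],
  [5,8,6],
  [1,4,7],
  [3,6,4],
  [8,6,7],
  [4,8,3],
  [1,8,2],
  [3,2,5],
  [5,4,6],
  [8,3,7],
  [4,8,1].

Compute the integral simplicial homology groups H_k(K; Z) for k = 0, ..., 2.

K has 8 vertices, 24 edges, 16 triangles.
rank ∂_0 = 0, rank ∂_1 = 7 ⇒ b_0 = 8 − 0 − 7 = 1; all invariant factors of ∂_1 are 1 so no torsion. So H_0 ≅ Z.
rank ∂_1 = 7, rank ∂_2 = 15 ⇒ b_1 = 24 − 7 − 15 = 2; all invariant factors of ∂_2 are 1 so no torsion. So H_1 ≅ Z^2.
rank ∂_2 = 15, rank ∂_3 = 0 ⇒ b_2 = 16 − 15 − 0 = 1. So H_2 ≅ Z.

H_0 ≅ Z,  H_1 ≅ Z^2,  H_2 ≅ Z.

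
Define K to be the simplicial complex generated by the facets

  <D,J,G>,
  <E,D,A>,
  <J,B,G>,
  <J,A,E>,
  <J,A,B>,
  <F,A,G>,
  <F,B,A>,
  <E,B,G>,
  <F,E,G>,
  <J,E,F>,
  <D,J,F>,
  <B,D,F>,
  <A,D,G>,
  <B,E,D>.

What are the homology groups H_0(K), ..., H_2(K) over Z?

We work with the vertex ordering A < B < D < E < F < G < J. The simplices of K, each written with vertices in increasing order, are:

  0-simplices (7): A, B, D, E, F, G, J
  1-simplices (21): AB, AD, AE, AF, AG, AJ, BD, BE, BF, BG, BJ, DE, DF, DG, DJ, EF, EG, EJ, FG, FJ, GJ
  2-simplices (14): ABF, ABJ, ADE, ADG, AEJ, AFG, BDE, BDF, BEG, BGJ, DFJ, DGJ, EFG, EFJ

so the chain groups are C_0 ≅ Z^7, C_1 ≅ Z^21, C_2 ≅ Z^14.

∂_1: C_1 → C_0 maps an edge to its endpoints' difference, ∂[p,q] = q − p.
This gives a 7×21 integer matrix of rank 6; reducing to Smith normal form yields diagonal entries (1,1,1,1,1,1).

∂_2: C_2 → C_1 sends each 2-simplex [p,q,r] to [q,r] − [p,r] + [p,q]. For instance
  ∂EFG = FG − EG + EF,
  ∂BDE = DE − BE + BD.
This gives a 21×14 integer matrix of rank 13; reducing to Smith normal form yields diagonal entries (1,1,1,1,1,1,1,1,1,1,1,1,1).

Computing H_k = (kernel of ∂_k) / (image of ∂_{k+1}):

  H_0: rank C_0 − rank ∂_1 = 7 − 6 = 1, and the invariant factors of ∂_1 are all 1, so H_0 ≅ Z.
  H_1: rank ker ∂_1 − rank ∂_2 = (21 − 6) − 13 = 2, and the invariant factors of ∂_2 are all 1, so H_1 ≅ Z^2.
  H_2: rank ker ∂_2 − rank ∂_3 = (14 − 13) − 0 = 1, and there is no ∂_3, so H_2 ≅ Z.

As a check, the Euler characteristic is 7 − 21 + 14 = 0, which agrees with 1 − 2 + 1 = 0.

H_0 = Z,  H_1 = Z^2,  H_2 = Z.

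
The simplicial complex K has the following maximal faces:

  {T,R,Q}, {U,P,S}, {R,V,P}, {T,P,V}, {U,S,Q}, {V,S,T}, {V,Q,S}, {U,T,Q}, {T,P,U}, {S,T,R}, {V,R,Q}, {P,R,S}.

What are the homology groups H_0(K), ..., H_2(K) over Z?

Take the total order P < Q < R < S < T < U < V on the vertex set. Then K (dimension 2) consists of the simplices:

  0-simplices (7): P, Q, R, S, T, U, V
  1-simplices (18): PR, PS, PT, PU, PV, QR, QS, QT, QU, QV, RS, RT, RV, ST, SU, SV, TU, TV
  2-simplices (12): PRS, PRV, PSU, PTU, PTV, QRT, QRV, QSU, QSV, QTU, RST, STV

so the chain groups are C_0 ≅ Z^7, C_1 ≅ Z^18, C_2 ≅ Z^12.

Boundary ∂_1: C_1 → C_0 is given by ∂[p,q] = [q] − [p]. For instance
  ∂PV = V − P.
This gives a 7×18 integer matrix of rank 6; reducing to Smith normal form yields diagonal entries (1,1,1,1,1,1).

∂_2: C_2 → C_1 sends each 2-simplex [p,q,r] to [q,r] − [p,r] + [p,q]. For instance
  ∂QRV = RV − QV + QR,
  ∂PTU = TU − PU + PT.
This gives a 18×12 integer matrix of rank 12; reducing to Smith normal form yields diagonal entries (1,1,1,1,1,1,1,1,1,1,1,2).

Now H_k = ker ∂_k / im ∂_{k+1}, so:

  H_0: rank C_0 − rank ∂_1 = 7 − 6 = 1, and the invariant factors of ∂_1 are all 1, so H_0 ≅ Z.
  H_1: rank ker ∂_1 − rank ∂_2 = (18 − 6) − 12 = 0, and ∂_2 has invariant factor 2 > 1, so H_1 ≅ Z/2.
  H_2: rank ker ∂_2 − rank ∂_3 = (12 − 12) − 0 = 0, and there is no ∂_3, so H_2 ≅ 0.

As a check, the Euler characteristic is 7 − 18 + 12 = 1, which agrees with 1 − 0 + 0 = 1.

H_0 ≅ Z,  H_1 ≅ Z/2,  H_2 = 0.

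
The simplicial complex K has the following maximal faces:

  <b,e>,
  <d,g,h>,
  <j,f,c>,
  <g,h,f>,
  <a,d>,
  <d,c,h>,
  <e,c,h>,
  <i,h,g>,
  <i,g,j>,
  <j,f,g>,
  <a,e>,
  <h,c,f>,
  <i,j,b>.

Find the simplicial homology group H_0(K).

We work with the vertex ordering a < b < c < d < e < f < g < h < i < j. The simplices of K, each written with vertices in increasing order, are:

  0-simplices (10): a, b, c, d, e, f, g, h, i, j
  1-simplices (21): ad, ae, be, bi, bj, cd, ce, cf, ch, cj, dg, dh, eh, fg, fh, fj, gh, gi, gj, hi, ij
  2-simplices (10): bij, cdh, ceh, cfh, cfj, dgh, fgh, fgj, ghi, gij

Hence C_0 ≅ Z^10, C_1 ≅ Z^21, C_2 ≅ Z^10.

The boundary map ∂_1: C_1 → C_0 sends each edge [p,q] (with p < q) to q − p. For instance
  ∂eh = h − e.
The resulting 10×21 matrix has rank 9, and its Smith normal form has invariant factors (1,1,1,1,1,1,1,1,1).

The boundary map ∂_2: C_2 → C_1 maps a triangle to the signed sum of its edges. For instance
  ∂fgh = gh − fh + fg,
  ∂gij = ij − gj + gi.
This gives a 21×10 integer matrix of rank 10; reducing to Smith normal form yields diagonal entries (1,1,1,1,1,1,1,1,1,1).

Computing H_k = (kernel of ∂_k) / (image of ∂_{k+1}):

  H_0: rank C_0 − rank ∂_1 = 10 − 9 = 1, and the invariant factors of ∂_1 are all 1, so H_0 = Z.

H_0 = Z.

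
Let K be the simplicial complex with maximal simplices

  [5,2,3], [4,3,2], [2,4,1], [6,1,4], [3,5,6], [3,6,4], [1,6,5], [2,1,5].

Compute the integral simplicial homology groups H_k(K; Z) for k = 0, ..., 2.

Fix the vertex order 1 < 2 < 3 < 4 < 5 < 6 and write every simplex with vertices in increasing order. Then dim K = 2 and the simplices of K are:

  0-simplices (6): [1], [2], [3], [4], [5], [6]
  1-simplices (12): [1,2], [1,4], [1,5], [1,6], [2,3], [2,4], [2,5], [3,4], [3,5], [3,6], [4,6], [5,6]
  2-simplices (8): [1,2,4], [1,2,5], [1,4,6], [1,5,6], [2,3,4], [2,3,5], [3,4,6], [3,5,6]

Hence C_0 ≅ Z^6, C_1 ≅ Z^12, C_2 ≅ Z^8.

Boundary ∂_1: C_1 → C_0 is given by ∂[p,q] = [q] − [p]. For instance
  ∂[3,6] = [6] − [3].
This gives a 6×12 integer matrix of rank 5; reducing to Smith normal form yields diagonal entries (1,1,1,1,1).

The boundary map ∂_2: C_2 → C_1 acts by ∂[p,q,r] = [q,r] − [p,r] + [p,q]. For instance
  ∂[3,5,6] = [5,6] − [3,6] + [3,5],
  ∂[2,3,4] = [3,4] − [2,4] + [2,3].
As a 12×8 matrix over Z this has rank 7, with invariant factors (1,1,1,1,1,1,1).

Now H_k = ker ∂_k / im ∂_{k+1}, so:

  H_0: rank C_0 − rank ∂_1 = 6 − 5 = 1, and the invariant factors of ∂_1 are all 1, so H_0 = Z.
  H_1: rank ker ∂_1 − rank ∂_2 = (12 − 5) − 7 = 0, and the invariant factors of ∂_2 are all 1, so H_1 = 0.
  H_2: rank ker ∂_2 − rank ∂_3 = (8 − 7) − 0 = 1, and there is no ∂_3, so H_2 = Z.

(K is a triangulation of the 2-sphere S^2.)

H_0 = Z,  H_1 = 0,  H_2 = Z.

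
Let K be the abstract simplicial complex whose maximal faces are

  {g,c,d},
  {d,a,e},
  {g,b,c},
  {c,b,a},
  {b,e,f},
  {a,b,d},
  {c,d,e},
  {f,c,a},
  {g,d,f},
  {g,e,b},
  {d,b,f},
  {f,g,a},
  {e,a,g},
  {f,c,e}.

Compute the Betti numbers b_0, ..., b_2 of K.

We work with the vertex ordering a < b < c < d < e < f < g. The simplices of K, each written with vertices in increasing order, are:

  0-simplices (7): a, b, c, d, e, f, g
  1-simplices (21): ab, ac, ad, ae, af, ag, bc, bd, be, bf, bg, cd, ce, cf, cg, de, df, dg, ef, eg, fg
  2-simplices (14): abc, abd, acf, ade, aeg, afg, bcg, bdf, bef, beg, cde, cdg, cef, dfg

giving chain groups C_0 ≅ Z^7, C_1 ≅ Z^21, C_2 ≅ Z^14.

Boundary ∂_1: C_1 → C_0 is given by ∂[p,q] = [q] − [p]. For instance
  ∂bg = g − b.
As a 7×21 matrix over Z this has rank 6, with invariant factors (1,1,1,1,1,1).

∂_2: C_2 → C_1 sends each 2-simplex [p,q,r] to [q,r] − [p,r] + [p,q]. For instance
  ∂bef = ef − bf + be,
  ∂dfg = fg − dg + df.
This gives a 21×14 integer matrix of rank 13; reducing to Smith normal form yields diagonal entries (1,1,1,1,1,1,1,1,1,1,1,1,1).

From H_k ≅ ker(∂_k) / im(∂_{k+1}) we obtain:

  H_0: rank C_0 − rank ∂_1 = 7 − 6 = 1, and the invariant factors of ∂_1 are all 1, so H_0 ≅ Z.
  H_1: rank ker ∂_1 − rank ∂_2 = (21 − 6) − 13 = 2, and the invariant factors of ∂_2 are all 1, so H_1 ≅ Z^2.
  H_2: rank ker ∂_2 − rank ∂_3 = (14 − 13) − 0 = 1, and there is no ∂_3, so H_2 ≅ Z.

As a check, the Euler characteristic is 7 − 21 + 14 = 0, which agrees with 1 − 2 + 1 = 0.
(K is a triangulation of the torus T^2.)

Hence the Betti numbers are b_0 = 1, b_1 = 2, b_2 = 1.

b_0 = 1, b_1 = 2, b_2 = 1.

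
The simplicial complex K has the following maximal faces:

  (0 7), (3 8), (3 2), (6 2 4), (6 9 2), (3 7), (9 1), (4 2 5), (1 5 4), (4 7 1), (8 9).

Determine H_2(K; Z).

H_2 = 0.

Order the vertices as 0 < 1 < 2 < 3 < 4 < 5 < 6 < 7 < 8 < 9. Listing each simplex with vertices in this order, K has dimension 2 with simplices:

  0-simplices (10): [0], [1], [2], [3], [4], [5], [6], [7], [8], [9]
  1-simplices (17): [0,7], [1,4], [1,5], [1,7], [1,9], [2,3], [2,4], [2,5], [2,6], [2,9], [3,7], [3,8], [4,5], [4,6], [4,7], [6,9], [8,9]
  2-simplices (5): [1,4,5], [1,4,7], [2,4,5], [2,4,6], [2,6,9]

Hence C_0 ≅ Z^10, C_1 ≅ Z^17, C_2 ≅ Z^5.

∂_1: C_1 → C_0 sends each edge [p,q] (with p < q) to q − p. For instance
  ∂[3,8] = [8] − [3].
The resulting 10×17 matrix has rank 9, and its Smith normal form has invariant factors (1,1,1,1,1,1,1,1,1).

∂_2: C_2 → C_1 acts by ∂[p,q,r] = [q,r] − [p,r] + [p,q]. For instance
  ∂[2,6,9] = [6,9] − [2,9] + [2,6],
  ∂[1,4,5] = [4,5] − [1,5] + [1,4].
As a 17×5 matrix over Z this has rank 5, with invariant factors (1,1,1,1,1).

From H_k ≅ ker(∂_k) / im(∂_{k+1}) we obtain:

  H_2: rank ker ∂_2 − rank ∂_3 = (5 − 5) − 0 = 0, and there is no ∂_3, so H_2 = 0.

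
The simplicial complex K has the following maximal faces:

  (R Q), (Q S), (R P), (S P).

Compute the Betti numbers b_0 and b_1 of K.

b_0 = 1, b_1 = 1.

We work with the vertex ordering P < Q < R < S. The simplices of K, each written with vertices in increasing order, are:

  0-simplices (4): P, Q, R, S
  1-simplices (4): PR, PS, QR, QS

Hence C_0 ≅ Z^4, C_1 ≅ Z^4.

The boundary map ∂_1: C_1 → C_0 maps an edge to its endpoints' difference, ∂[p,q] = q − p. For instance
  ∂QS = S − Q.
The resulting 4×4 matrix has rank 3, and its Smith normal form has invariant factors (1,1,1).

From H_k ≅ ker(∂_k) / im(∂_{k+1}) we obtain:

  H_0: rank C_0 − rank ∂_1 = 4 − 3 = 1, and the invariant factors of ∂_1 are all 1, so H_0 = Z.
  H_1: rank ker ∂_1 − rank ∂_2 = (4 − 3) − 0 = 1, and there is no ∂_2, so H_1 = Z.

(K is a triangulation of the circle S^1.)

Hence the Betti numbers are b_0 = 1, b_1 = 1.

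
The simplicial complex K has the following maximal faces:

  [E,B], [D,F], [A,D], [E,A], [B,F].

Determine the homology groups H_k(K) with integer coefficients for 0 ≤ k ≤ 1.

H_0 = Z,  H_1 = Z.

We work with the vertex ordering A < B < D < E < F. The simplices of K, each written with vertices in increasing order, are:

  0-simplices (5): A, B, D, E, F
  1-simplices (5): AD, AE, BE, BF, DF

giving chain groups C_0 ≅ Z^5, C_1 ≅ Z^5.

The boundary map ∂_1: C_1 → C_0 is given by ∂[p,q] = [q] − [p].
As a 5×5 matrix over Z this has rank 4, with invariant factors (1,1,1,1).

Computing H_k = (kernel of ∂_k) / (image of ∂_{k+1}):

  H_0: rank C_0 − rank ∂_1 = 5 − 4 = 1, and the invariant factors of ∂_1 are all 1, so H_0 = Z.
  H_1: rank ker ∂_1 − rank ∂_2 = (5 − 4) − 0 = 1, and there is no ∂_2, so H_1 = Z.

As a check, the Euler characteristic is 5 − 5 = 0, which agrees with 1 − 1 = 0.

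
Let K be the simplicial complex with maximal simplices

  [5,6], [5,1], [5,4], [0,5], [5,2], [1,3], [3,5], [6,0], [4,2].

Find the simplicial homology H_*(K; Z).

H_0 ≅ Z,  H_1 ≅ Z^3.

Take the total order 0 < 1 < 2 < 3 < 4 < 5 < 6 on the vertex set. Then K (dimension 1) consists of the simplices:

  0-simplices (7): [0], [1], [2], [3], [4], [5], [6]
  1-simplices (9): [0,5], [0,6], [1,3], [1,5], [2,4], [2,5], [3,5], [4,5], [5,6]

so the chain groups are C_0 ≅ Z^7, C_1 ≅ Z^9.

∂_1: C_1 → C_0 sends each edge [p,q] (with p < q) to q − p. For instance
  ∂[3,5] = [5] − [3].
As a 7×9 matrix over Z this has rank 6, with invariant factors (1,1,1,1,1,1).

Now H_k = ker ∂_k / im ∂_{k+1}, so:

  H_0: rank C_0 − rank ∂_1 = 7 − 6 = 1, and the invariant factors of ∂_1 are all 1, so H_0 = Z.
  H_1: rank ker ∂_1 − rank ∂_2 = (9 − 6) − 0 = 3, and there is no ∂_2, so H_1 = Z^3.

As a check, the Euler characteristic is 7 − 9 = -2, which agrees with 1 − 3 = -2.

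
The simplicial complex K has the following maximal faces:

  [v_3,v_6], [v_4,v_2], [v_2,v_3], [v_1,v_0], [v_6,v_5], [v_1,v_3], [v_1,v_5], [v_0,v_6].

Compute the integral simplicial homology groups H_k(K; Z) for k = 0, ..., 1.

H_0 = Z,  H_1 = Z^2.

Take the total order v_0 < v_1 < v_2 < v_3 < v_4 < v_5 < v_6 on the vertex set. Then K (dimension 1) consists of the simplices:

  0-simplices (7): [v_0], [v_1], [v_2], [v_3], [v_4], [v_5], [v_6]
  1-simplices (8): [v_0,v_1], [v_0,v_6], [v_1,v_3], [v_1,v_5], [v_2,v_3], [v_2,v_4], [v_3,v_6], [v_5,v_6]

Hence C_0 ≅ Z^7, C_1 ≅ Z^8.

The boundary map ∂_1: C_1 → C_0 sends each edge [p,q] (with p < q) to q − p.
The 7×8 boundary matrix has rank 6 and Smith normal form diag(1,1,1,1,1,1).

Reading off H_k = ker ∂_k / im ∂_{k+1}:

  H_0: rank C_0 − rank ∂_1 = 7 − 6 = 1, and the invariant factors of ∂_1 are all 1, so H_0 = Z.
  H_1: rank ker ∂_1 − rank ∂_2 = (8 − 6) − 0 = 2, and there is no ∂_2, so H_1 = Z^2.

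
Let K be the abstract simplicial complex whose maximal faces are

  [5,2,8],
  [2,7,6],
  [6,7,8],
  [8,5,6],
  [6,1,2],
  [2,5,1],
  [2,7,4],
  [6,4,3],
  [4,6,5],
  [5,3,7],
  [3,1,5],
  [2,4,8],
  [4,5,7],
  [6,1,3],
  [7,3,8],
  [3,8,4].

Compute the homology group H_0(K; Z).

H_0 ≅ Z.

Take the total order 1 < 2 < 3 < 4 < 5 < 6 < 7 < 8 on the vertex set. Then K (dimension 2) consists of the simplices:

  0-simplices (8): [1], [2], [3], [4], [5], [6], [7], [8]
  1-simplices (24): (24 of them)
  2-simplices (16): [1,2,5], [1,2,6], [1,3,5], [1,3,6], [2,4,7], [2,4,8], [2,5,8], [2,6,7], [3,4,6], [3,4,8], [3,5,7], [3,7,8], [4,5,6], [4,5,7], [5,6,8], [6,7,8]

giving chain groups C_0 ≅ Z^8, C_1 ≅ Z^24, C_2 ≅ Z^16.

Boundary ∂_1: C_1 → C_0 is given by ∂[p,q] = [q] − [p].
As a 8×24 matrix over Z this has rank 7, with invariant factors (1,1,1,1,1,1,1).

∂_2: C_2 → C_1 maps a triangle to the signed sum of its edges. For instance
  ∂[2,4,8] = [4,8] − [2,8] + [2,4],
  ∂[4,5,6] = [5,6] − [4,6] + [4,5].
This gives a 24×16 integer matrix of rank 15; reducing to Smith normal form yields diagonal entries (1,1,1,1,1,1,1,1,1,1,1,1,1,1,1).

Computing H_k = (kernel of ∂_k) / (image of ∂_{k+1}):

  H_0: rank C_0 − rank ∂_1 = 8 − 7 = 1, and the invariant factors of ∂_1 are all 1, so H_0 = Z.

(K is a triangulation of the torus T^2.)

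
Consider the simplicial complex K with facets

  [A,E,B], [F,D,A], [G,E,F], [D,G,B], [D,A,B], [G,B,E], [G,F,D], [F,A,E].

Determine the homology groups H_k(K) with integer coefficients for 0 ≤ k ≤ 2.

Take the total order A < B < D < E < F < G on the vertex set. Then K (dimension 2) consists of the simplices:

  0-simplices (6): A, B, D, E, F, G
  1-simplices (12): AB, AD, AE, AF, BD, BE, BG, DF, DG, EF, EG, FG
  2-simplices (8): ABD, ABE, ADF, AEF, BDG, BEG, DFG, EFG

Hence C_0 ≅ Z^6, C_1 ≅ Z^12, C_2 ≅ Z^8.

∂_1: C_1 → C_0 sends each edge [p,q] (with p < q) to q − p. For instance
  ∂BD = D − B.
The resulting 6×12 matrix has rank 5, and its Smith normal form has invariant factors (1,1,1,1,1).

∂_2: C_2 → C_1 maps a triangle to the signed sum of its edges. For instance
  ∂AEF = EF − AF + AE,
  ∂BDG = DG − BG + BD.
The resulting 12×8 matrix has rank 7, and its Smith normal form has invariant factors (1,1,1,1,1,1,1).

Computing H_k = (kernel of ∂_k) / (image of ∂_{k+1}):

  H_0: rank C_0 − rank ∂_1 = 6 − 5 = 1, and the invariant factors of ∂_1 are all 1, so H_0 ≅ Z.
  H_1: rank ker ∂_1 − rank ∂_2 = (12 − 5) − 7 = 0, and the invariant factors of ∂_2 are all 1, so H_1 ≅ 0.
  H_2: rank ker ∂_2 − rank ∂_3 = (8 − 7) − 0 = 1, and there is no ∂_3, so H_2 ≅ Z.

As a check, the Euler characteristic is 6 − 12 + 8 = 2, which agrees with 1 − 0 + 1 = 2.
(K is a triangulation of the 2-sphere S^2.)

H_0 = Z,  H_1 = 0,  H_2 = Z.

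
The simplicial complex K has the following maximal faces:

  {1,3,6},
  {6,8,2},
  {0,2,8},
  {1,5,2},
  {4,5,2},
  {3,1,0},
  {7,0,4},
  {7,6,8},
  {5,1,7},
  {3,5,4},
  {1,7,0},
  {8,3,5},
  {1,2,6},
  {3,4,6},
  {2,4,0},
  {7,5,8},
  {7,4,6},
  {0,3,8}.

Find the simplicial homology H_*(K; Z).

H_0 = Z,  H_1 = Z^2,  H_2 = Z.

Take the total order 0 < 1 < 2 < 3 < 4 < 5 < 6 < 7 < 8 on the vertex set. Then K (dimension 2) consists of the simplices:

  0-simplices (9): [0], [1], [2], [3], [4], [5], [6], [7], [8]
  1-simplices (27): (27 of them)
  2-simplices (18): [0,1,3], [0,1,7], [0,2,4], [0,2,8], [0,3,8], [0,4,7], [1,2,5], [1,2,6], [1,3,6], [1,5,7], [2,4,5], [2,6,8], [3,4,5], [3,4,6], [3,5,8], [4,6,7], [5,7,8], [6,7,8]

Hence C_0 ≅ Z^9, C_1 ≅ Z^27, C_2 ≅ Z^18.

∂_1: C_1 → C_0 is given by ∂[p,q] = [q] − [p].
This gives a 9×27 integer matrix of rank 8; reducing to Smith normal form yields diagonal entries (1,1,1,1,1,1,1,1).

The boundary map ∂_2: C_2 → C_1 acts by ∂[p,q,r] = [q,r] − [p,r] + [p,q]. For instance
  ∂[2,6,8] = [6,8] − [2,8] + [2,6],
  ∂[0,1,7] = [1,7] − [0,7] + [0,1].
As a 27×18 matrix over Z this has rank 17, with invariant factors (1,1,1,1,1,1,1,1,1,1,1,1,1,1,1,1,1).

From H_k ≅ ker(∂_k) / im(∂_{k+1}) we obtain:

  H_0: rank C_0 − rank ∂_1 = 9 − 8 = 1, and the invariant factors of ∂_1 are all 1, so H_0 ≅ Z.
  H_1: rank ker ∂_1 − rank ∂_2 = (27 − 8) − 17 = 2, and the invariant factors of ∂_2 are all 1, so H_1 ≅ Z^2.
  H_2: rank ker ∂_2 − rank ∂_3 = (18 − 17) − 0 = 1, and there is no ∂_3, so H_2 ≅ Z.

As a check, the Euler characteristic is 9 − 27 + 18 = 0, which agrees with 1 − 2 + 1 = 0.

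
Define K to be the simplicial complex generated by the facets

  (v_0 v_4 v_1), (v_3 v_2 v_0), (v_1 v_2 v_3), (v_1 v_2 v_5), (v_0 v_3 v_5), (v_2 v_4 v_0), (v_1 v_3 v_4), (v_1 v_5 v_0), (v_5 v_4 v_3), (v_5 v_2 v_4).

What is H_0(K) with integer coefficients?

We work with the vertex ordering v_0 < v_1 < v_2 < v_3 < v_4 < v_5. The simplices of K, each written with vertices in increasing order, are:

  0-simplices (6): [v_0], [v_1], [v_2], [v_3], [v_4], [v_5]
  1-simplices (15): (15 of them)
  2-simplices (10): [v_0,v_1,v_4], [v_0,v_1,v_5], [v_0,v_2,v_3], [v_0,v_2,v_4], [v_0,v_3,v_5], [v_1,v_2,v_3], [v_1,v_2,v_5], [v_1,v_3,v_4], [v_2,v_4,v_5], [v_3,v_4,v_5]

giving chain groups C_0 ≅ Z^6, C_1 ≅ Z^15, C_2 ≅ Z^10.

∂_1: C_1 → C_0 is given by ∂[p,q] = [q] − [p]. For instance
  ∂[v_0,v_5] = [v_5] − [v_0].
This gives a 6×15 integer matrix of rank 5; reducing to Smith normal form yields diagonal entries (1,1,1,1,1).

∂_2: C_2 → C_1 maps a triangle to the signed sum of its edges. For instance
  ∂[v_0,v_1,v_4] = [v_1,v_4] − [v_0,v_4] + [v_0,v_1],
  ∂[v_0,v_2,v_3] = [v_2,v_3] − [v_0,v_3] + [v_0,v_2].
The resulting 15×10 matrix has rank 10, and its Smith normal form has invariant factors (1,1,1,1,1,1,1,1,1,2).

From H_k ≅ ker(∂_k) / im(∂_{k+1}) we obtain:

  H_0: rank C_0 − rank ∂_1 = 6 − 5 = 1, and the invariant factors of ∂_1 are all 1, so H_0 = Z.

H_0 = Z.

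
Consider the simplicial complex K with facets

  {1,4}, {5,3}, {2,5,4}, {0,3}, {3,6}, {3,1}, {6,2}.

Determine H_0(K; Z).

Take the total order 0 < 1 < 2 < 3 < 4 < 5 < 6 on the vertex set. Then K (dimension 2) consists of the simplices:

  0-simplices (7): [0], [1], [2], [3], [4], [5], [6]
  1-simplices (9): [0,3], [1,3], [1,4], [2,4], [2,5], [2,6], [3,5], [3,6], [4,5]
  2-simplices (1): [2,4,5]

so the chain groups are C_0 ≅ Z^7, C_1 ≅ Z^9, C_2 ≅ Z^1.

∂_1: C_1 → C_0 sends each edge [p,q] (with p < q) to q − p.
The 7×9 boundary matrix has rank 6 and Smith normal form diag(1,1,1,1,1,1).

∂_2: C_2 → C_1 sends each 2-simplex [p,q,r] to [q,r] − [p,r] + [p,q]. For instance
  ∂[2,4,5] = [4,5] − [2,5] + [2,4].
The 9×1 boundary matrix has rank 1 and Smith normal form diag(1).

From H_k ≅ ker(∂_k) / im(∂_{k+1}) we obtain:

  H_0: rank C_0 − rank ∂_1 = 7 − 6 = 1, and the invariant factors of ∂_1 are all 1, so H_0 = Z.

H_0 = Z.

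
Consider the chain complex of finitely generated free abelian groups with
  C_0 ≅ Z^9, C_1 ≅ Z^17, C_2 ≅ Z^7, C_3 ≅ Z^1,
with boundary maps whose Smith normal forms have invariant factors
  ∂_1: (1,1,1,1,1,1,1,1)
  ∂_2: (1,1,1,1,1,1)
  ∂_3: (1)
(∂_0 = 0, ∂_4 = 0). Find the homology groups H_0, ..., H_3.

H_0 ≅ Z,  H_1 ≅ Z^3,  H_2 = 0,  H_3 = 0.

H_0: b_0 = 9 − 0 − 8 = 1; torsion from ∂_1 factors > 1: none. So H_0 ≅ Z.
H_1: b_1 = 17 − 8 − 6 = 3; torsion from ∂_2 factors > 1: none. So H_1 ≅ Z^3.
H_2: b_2 = 7 − 6 − 1 = 0; torsion from ∂_3 factors > 1: none. So H_2 ≅ 0.
H_3: b_3 = 1 − 1 − 0 = 0; torsion from ∂_4 factors > 1: none. So H_3 ≅ 0.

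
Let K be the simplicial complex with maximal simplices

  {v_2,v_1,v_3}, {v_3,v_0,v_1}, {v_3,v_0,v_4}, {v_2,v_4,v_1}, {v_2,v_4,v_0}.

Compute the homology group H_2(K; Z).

H_2 = 0.

Take the total order v_0 < v_1 < v_2 < v_3 < v_4 on the vertex set. Then K (dimension 2) consists of the simplices:

  0-simplices (5): [v_0], [v_1], [v_2], [v_3], [v_4]
  1-simplices (10): [v_0,v_1], [v_0,v_2], [v_0,v_3], [v_0,v_4], [v_1,v_2], [v_1,v_3], [v_1,v_4], [v_2,v_3], [v_2,v_4], [v_3,v_4]
  2-simplices (5): [v_0,v_1,v_3], [v_0,v_2,v_4], [v_0,v_3,v_4], [v_1,v_2,v_3], [v_1,v_2,v_4]

giving chain groups C_0 ≅ Z^5, C_1 ≅ Z^10, C_2 ≅ Z^5.

The boundary map ∂_1: C_1 → C_0 sends each edge [p,q] (with p < q) to q − p.
This gives a 5×10 integer matrix of rank 4; reducing to Smith normal form yields diagonal entries (1,1,1,1).

∂_2: C_2 → C_1 sends each 2-simplex [p,q,r] to [q,r] − [p,r] + [p,q]. For instance
  ∂[v_1,v_2,v_4] = [v_2,v_4] − [v_1,v_4] + [v_1,v_2],
  ∂[v_1,v_2,v_3] = [v_2,v_3] − [v_1,v_3] + [v_1,v_2].
The resulting 10×5 matrix has rank 5, and its Smith normal form has invariant factors (1,1,1,1,1).

Reading off H_k = ker ∂_k / im ∂_{k+1}:

  H_2: rank ker ∂_2 − rank ∂_3 = (5 − 5) − 0 = 0, and there is no ∂_3, so H_2 ≅ 0.

(K is a triangulation of the Möbius band.)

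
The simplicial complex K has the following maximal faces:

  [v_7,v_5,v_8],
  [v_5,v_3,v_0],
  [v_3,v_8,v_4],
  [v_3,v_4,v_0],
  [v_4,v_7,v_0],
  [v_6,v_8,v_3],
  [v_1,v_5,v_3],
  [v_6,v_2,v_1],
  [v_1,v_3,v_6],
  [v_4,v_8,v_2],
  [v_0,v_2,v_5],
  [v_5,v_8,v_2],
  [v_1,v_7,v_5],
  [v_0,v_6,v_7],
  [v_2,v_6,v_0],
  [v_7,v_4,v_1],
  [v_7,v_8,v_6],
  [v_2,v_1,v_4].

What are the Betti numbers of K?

Take the total order v_0 < v_1 < v_2 < v_3 < v_4 < v_5 < v_6 < v_7 < v_8 on the vertex set. Then K (dimension 2) consists of the simplices:

  0-simplices (9): [v_0], [v_1], [v_2], [v_3], [v_4], [v_5], [v_6], [v_7], [v_8]
  1-simplices (27): (27 of them)
  2-simplices (18): (18 of them)

so the chain groups are C_0 ≅ Z^9, C_1 ≅ Z^27, C_2 ≅ Z^18.

The boundary map ∂_1: C_1 → C_0 maps an edge to its endpoints' difference, ∂[p,q] = q − p. For instance
  ∂[v_7,v_8] = [v_8] − [v_7].
The 9×27 boundary matrix has rank 8 and Smith normal form diag(1,1,1,1,1,1,1,1).

∂_2: C_2 → C_1 sends each 2-simplex [p,q,r] to [q,r] − [p,r] + [p,q]. For instance
  ∂[v_5,v_7,v_8] = [v_7,v_8] − [v_5,v_8] + [v_5,v_7],
  ∂[v_1,v_2,v_6] = [v_2,v_6] − [v_1,v_6] + [v_1,v_2].
The 27×18 boundary matrix has rank 17 and Smith normal form diag(1,1,1,1,1,1,1,1,1,1,1,1,1,1,1,1,1).

From H_k ≅ ker(∂_k) / im(∂_{k+1}) we obtain:

  H_0: rank C_0 − rank ∂_1 = 9 − 8 = 1, and the invariant factors of ∂_1 are all 1, so H_0 ≅ Z.
  H_1: rank ker ∂_1 − rank ∂_2 = (27 − 8) − 17 = 2, and the invariant factors of ∂_2 are all 1, so H_1 ≅ Z^2.
  H_2: rank ker ∂_2 − rank ∂_3 = (18 − 17) − 0 = 1, and there is no ∂_3, so H_2 ≅ Z.

Hence the Betti numbers are b_0 = 1, b_1 = 2, b_2 = 1.

b_0 = 1, b_1 = 2, b_2 = 1.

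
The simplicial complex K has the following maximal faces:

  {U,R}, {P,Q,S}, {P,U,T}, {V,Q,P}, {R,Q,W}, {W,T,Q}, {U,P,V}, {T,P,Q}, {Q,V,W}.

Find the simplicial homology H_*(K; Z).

Take the total order P < Q < R < S < T < U < V < W on the vertex set. Then K (dimension 2) consists of the simplices:

  0-simplices (8): P, Q, R, S, T, U, V, W
  1-simplices (16): PQ, PS, PT, PU, PV, QR, QS, QT, QV, QW, RU, RW, TU, TW, UV, VW
  2-simplices (8): PQS, PQT, PQV, PTU, PUV, QRW, QTW, QVW

Hence C_0 ≅ Z^8, C_1 ≅ Z^16, C_2 ≅ Z^8.

The boundary map ∂_1: C_1 → C_0 is given by ∂[p,q] = [q] − [p].
The 8×16 boundary matrix has rank 7 and Smith normal form diag(1,1,1,1,1,1,1).

∂_2: C_2 → C_1 acts by ∂[p,q,r] = [q,r] − [p,r] + [p,q]. For instance
  ∂PQT = QT − PT + PQ,
  ∂QTW = TW − QW + QT.
The 16×8 boundary matrix has rank 8 and Smith normal form diag(1,1,1,1,1,1,1,1).

From H_k ≅ ker(∂_k) / im(∂_{k+1}) we obtain:

  H_0: rank C_0 − rank ∂_1 = 8 − 7 = 1, and the invariant factors of ∂_1 are all 1, so H_0 ≅ Z.
  H_1: rank ker ∂_1 − rank ∂_2 = (16 − 7) − 8 = 1, and the invariant factors of ∂_2 are all 1, so H_1 ≅ Z.
  H_2: rank ker ∂_2 − rank ∂_3 = (8 − 8) − 0 = 0, and there is no ∂_3, so H_2 ≅ 0.

As a check, the Euler characteristic is 8 − 16 + 8 = 0, which agrees with 1 − 1 + 0 = 0.

H_0 = Z,  H_1 = Z,  H_2 = 0.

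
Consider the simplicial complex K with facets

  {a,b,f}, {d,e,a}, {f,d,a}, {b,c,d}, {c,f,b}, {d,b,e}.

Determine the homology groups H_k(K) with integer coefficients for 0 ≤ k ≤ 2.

H_0 = Z,  H_1 = Z,  H_2 = 0.

Fix the vertex order a < b < c < d < e < f and write every simplex with vertices in increasing order. Then dim K = 2 and the simplices of K are:

  0-simplices (6): a, b, c, d, e, f
  1-simplices (12): ab, ad, ae, af, bc, bd, be, bf, cd, cf, de, df
  2-simplices (6): abf, ade, adf, bcd, bcf, bde

Hence C_0 ≅ Z^6, C_1 ≅ Z^12, C_2 ≅ Z^6.

Boundary ∂_1: C_1 → C_0 sends each edge [p,q] (with p < q) to q − p. For instance
  ∂bd = d − b.
This gives a 6×12 integer matrix of rank 5; reducing to Smith normal form yields diagonal entries (1,1,1,1,1).

Boundary ∂_2: C_2 → C_1 sends each 2-simplex [p,q,r] to [q,r] − [p,r] + [p,q]. For instance
  ∂bcf = cf − bf + bc,
  ∂abf = bf − af + ab.
As a 12×6 matrix over Z this has rank 6, with invariant factors (1,1,1,1,1,1).

From H_k ≅ ker(∂_k) / im(∂_{k+1}) we obtain:

  H_0: rank C_0 − rank ∂_1 = 6 − 5 = 1, and the invariant factors of ∂_1 are all 1, so H_0 ≅ Z.
  H_1: rank ker ∂_1 − rank ∂_2 = (12 − 5) − 6 = 1, and the invariant factors of ∂_2 are all 1, so H_1 ≅ Z.
  H_2: rank ker ∂_2 − rank ∂_3 = (6 − 6) − 0 = 0, and there is no ∂_3, so H_2 ≅ 0.

As a check, the Euler characteristic is 6 − 12 + 6 = 0, which agrees with 1 − 1 + 0 = 0.
(K is a triangulation of the cylinder S^1 x I.)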